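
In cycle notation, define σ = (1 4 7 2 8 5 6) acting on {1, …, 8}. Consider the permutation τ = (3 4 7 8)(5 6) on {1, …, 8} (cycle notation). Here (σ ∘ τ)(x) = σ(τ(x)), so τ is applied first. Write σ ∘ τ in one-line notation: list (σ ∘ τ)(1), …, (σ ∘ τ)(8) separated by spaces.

(σ ∘ τ)(x) = σ(τ(x)). Computing each image: σ(τ(1)) = σ(1) = 4, σ(τ(2)) = σ(2) = 8, σ(τ(3)) = σ(4) = 7, σ(τ(4)) = σ(7) = 2, σ(τ(5)) = σ(6) = 1, σ(τ(6)) = σ(5) = 6, σ(τ(7)) = σ(8) = 5, σ(τ(8)) = σ(3) = 3.
Hence σ ∘ τ = [4 8 7 2 1 6 5 3].

4 8 7 2 1 6 5 3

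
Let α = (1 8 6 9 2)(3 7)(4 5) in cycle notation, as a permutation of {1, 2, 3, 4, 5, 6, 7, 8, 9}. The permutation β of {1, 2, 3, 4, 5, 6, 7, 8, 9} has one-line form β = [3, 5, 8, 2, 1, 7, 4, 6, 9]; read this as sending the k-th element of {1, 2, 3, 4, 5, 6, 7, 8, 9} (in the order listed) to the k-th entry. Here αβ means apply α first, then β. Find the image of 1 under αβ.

6

(αβ)(1) = β(α(1)). α(1) = 8, then β(8) = 6. So (αβ)(1) = 6.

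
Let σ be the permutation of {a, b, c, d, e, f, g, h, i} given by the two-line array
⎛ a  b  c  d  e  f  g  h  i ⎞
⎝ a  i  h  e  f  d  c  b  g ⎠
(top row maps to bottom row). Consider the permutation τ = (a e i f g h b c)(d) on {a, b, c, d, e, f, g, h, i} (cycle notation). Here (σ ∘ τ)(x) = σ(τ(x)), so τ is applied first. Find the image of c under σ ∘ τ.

First apply τ: τ(c) = a, then σ(a) = a. Thus (σ ∘ τ)(c) = a.

a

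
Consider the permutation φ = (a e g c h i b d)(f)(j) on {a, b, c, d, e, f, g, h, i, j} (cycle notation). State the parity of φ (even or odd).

The cycle lengths are 8, 1, 1.
A cycle is odd iff its length is even; φ has 1 even-length cycle, so sgn(φ) = (−1)^1 and φ is odd.

odd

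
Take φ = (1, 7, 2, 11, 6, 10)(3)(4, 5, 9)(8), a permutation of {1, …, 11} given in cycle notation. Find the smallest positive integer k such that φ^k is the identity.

The disjoint cycles have lengths 6, 3, 1, 1.
The order is lcm(6, 3) = 6.

6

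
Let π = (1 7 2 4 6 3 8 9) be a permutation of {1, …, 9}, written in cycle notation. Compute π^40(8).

8

8 lies in the 8-cycle (1 7 2 4 6 3 8 9).
On an 8-cycle, π^8 is the identity, so π^40 = π^0 there (40 ≡ 0 mod 8).
So π^40(8) = 8.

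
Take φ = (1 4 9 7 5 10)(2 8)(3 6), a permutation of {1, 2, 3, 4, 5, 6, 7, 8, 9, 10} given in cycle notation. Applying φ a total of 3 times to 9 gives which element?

9 lies in the 6-cycle (1 4 9 7 5 10).
Advancing 3 steps from 9: 9 → 7 → 5 → 10.

10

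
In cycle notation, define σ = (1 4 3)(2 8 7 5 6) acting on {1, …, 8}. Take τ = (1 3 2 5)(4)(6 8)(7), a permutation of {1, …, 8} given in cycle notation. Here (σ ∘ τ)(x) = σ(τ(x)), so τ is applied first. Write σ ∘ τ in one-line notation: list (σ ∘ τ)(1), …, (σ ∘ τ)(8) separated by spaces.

(σ ∘ τ)(x) = σ(τ(x)). Computing each image: σ(τ(1)) = σ(3) = 1, σ(τ(2)) = σ(5) = 6, σ(τ(3)) = σ(2) = 8, σ(τ(4)) = σ(4) = 3, σ(τ(5)) = σ(1) = 4, σ(τ(6)) = σ(8) = 7, σ(τ(7)) = σ(7) = 5, σ(τ(8)) = σ(6) = 2.
Hence σ ∘ τ = [1 6 8 3 4 7 5 2].

1 6 8 3 4 7 5 2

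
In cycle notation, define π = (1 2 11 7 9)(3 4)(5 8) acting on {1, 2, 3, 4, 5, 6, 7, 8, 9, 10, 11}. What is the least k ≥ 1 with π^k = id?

The cycle type of π is (5, 2, 2, 1, 1).
The order is lcm(5, 2, 2) = 10.

10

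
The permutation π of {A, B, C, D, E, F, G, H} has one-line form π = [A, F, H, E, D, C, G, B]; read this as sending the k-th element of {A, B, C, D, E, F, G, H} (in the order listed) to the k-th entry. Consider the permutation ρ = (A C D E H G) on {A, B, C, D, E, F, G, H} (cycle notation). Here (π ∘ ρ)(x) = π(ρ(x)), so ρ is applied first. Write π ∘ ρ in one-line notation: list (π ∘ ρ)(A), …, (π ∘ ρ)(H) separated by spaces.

For each element, apply ρ then π: A → C → H; B → B → F; C → D → E; D → E → D; E → H → B; F → F → C; G → A → A; H → G → G.
So π ∘ ρ in one-line form is H F E D B C A G.

H F E D B C A G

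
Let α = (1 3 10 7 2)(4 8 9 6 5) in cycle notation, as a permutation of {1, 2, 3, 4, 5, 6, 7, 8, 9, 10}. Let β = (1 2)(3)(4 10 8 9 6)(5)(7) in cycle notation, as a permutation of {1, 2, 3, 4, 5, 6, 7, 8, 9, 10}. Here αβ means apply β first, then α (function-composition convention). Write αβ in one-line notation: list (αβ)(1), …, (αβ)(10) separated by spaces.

(αβ)(x) = α(β(x)). Computing each image: α(β(1)) = α(2) = 1, α(β(2)) = α(1) = 3, α(β(3)) = α(3) = 10, α(β(4)) = α(10) = 7, α(β(5)) = α(5) = 4, α(β(6)) = α(4) = 8, α(β(7)) = α(7) = 2, α(β(8)) = α(9) = 6, α(β(9)) = α(6) = 5, α(β(10)) = α(8) = 9.
Hence αβ = [1 3 10 7 4 8 2 6 5 9].

1 3 10 7 4 8 2 6 5 9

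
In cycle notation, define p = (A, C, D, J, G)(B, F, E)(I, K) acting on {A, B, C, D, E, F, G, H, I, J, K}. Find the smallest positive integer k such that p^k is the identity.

30

The cycle type of p is (5, 3, 2, 1).
Since disjoint cycles commute, ord(p) = lcm(5, 3, 2) = 30.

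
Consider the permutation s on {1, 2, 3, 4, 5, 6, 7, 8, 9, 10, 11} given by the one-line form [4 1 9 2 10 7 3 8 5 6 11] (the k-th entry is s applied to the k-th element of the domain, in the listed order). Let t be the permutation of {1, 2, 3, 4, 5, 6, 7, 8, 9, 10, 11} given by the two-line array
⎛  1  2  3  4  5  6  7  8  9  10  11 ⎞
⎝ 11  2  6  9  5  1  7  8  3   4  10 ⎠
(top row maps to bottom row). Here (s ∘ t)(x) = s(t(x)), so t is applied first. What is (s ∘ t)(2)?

1

First apply t: t(2) = 2, then s(2) = 1. Thus (s ∘ t)(2) = 1.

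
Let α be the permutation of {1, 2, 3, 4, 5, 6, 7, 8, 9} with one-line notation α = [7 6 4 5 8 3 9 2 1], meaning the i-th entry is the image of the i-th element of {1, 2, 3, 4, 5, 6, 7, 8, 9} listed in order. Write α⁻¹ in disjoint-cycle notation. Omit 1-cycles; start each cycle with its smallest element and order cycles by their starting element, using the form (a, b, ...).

The cycle decomposition of α is (1, 7, 9)(2, 6, 3, 4, 5, 8).
Reversing each cycle (and rotating so the smallest element leads) gives α⁻¹ = (1, 9, 7)(2, 8, 5, 4, 3, 6).

(1, 9, 7)(2, 8, 5, 4, 3, 6)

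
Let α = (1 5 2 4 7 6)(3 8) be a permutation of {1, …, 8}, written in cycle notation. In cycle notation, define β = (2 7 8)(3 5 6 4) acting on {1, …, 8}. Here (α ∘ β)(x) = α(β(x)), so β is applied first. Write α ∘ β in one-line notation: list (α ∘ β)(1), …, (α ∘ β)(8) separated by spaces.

Chase each element through β then α: 1 → 1 → 5; 2 → 7 → 6; 3 → 5 → 2; 4 → 3 → 8; 5 → 6 → 1; 6 → 4 → 7; 7 → 8 → 3; 8 → 2 → 4.
So α ∘ β in one-line form is 5 6 2 8 1 7 3 4.

5 6 2 8 1 7 3 4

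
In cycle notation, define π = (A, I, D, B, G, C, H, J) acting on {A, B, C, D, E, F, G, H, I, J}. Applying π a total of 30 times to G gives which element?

G lies in the 8-cycle (A, I, D, B, G, C, H, J).
Since the cycle has length 8, π^30 acts on it the same as π^6 (30 mod 8 = 6).
Stepping 6 places around the cycle: G → C → H → J → A → I → D.

D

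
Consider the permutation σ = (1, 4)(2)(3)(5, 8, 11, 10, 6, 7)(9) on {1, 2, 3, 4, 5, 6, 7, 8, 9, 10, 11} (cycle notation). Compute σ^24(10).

10 lies in the 6-cycle (5, 8, 11, 10, 6, 7).
Since the cycle has length 6, σ^24 acts on it the same as σ^0 (24 mod 6 = 0).
So σ^24(10) = 10.

10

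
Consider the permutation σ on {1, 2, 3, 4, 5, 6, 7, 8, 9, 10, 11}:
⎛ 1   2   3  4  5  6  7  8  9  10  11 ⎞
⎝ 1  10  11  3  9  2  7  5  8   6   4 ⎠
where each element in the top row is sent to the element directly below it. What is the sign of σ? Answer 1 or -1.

In disjoint-cycle form the cycle lengths are 3, 3, 3, 1, 1.
A cycle is odd iff its length is even; σ has 0 even-length cycles, so sgn(σ) = (−1)^0 and σ is even.

1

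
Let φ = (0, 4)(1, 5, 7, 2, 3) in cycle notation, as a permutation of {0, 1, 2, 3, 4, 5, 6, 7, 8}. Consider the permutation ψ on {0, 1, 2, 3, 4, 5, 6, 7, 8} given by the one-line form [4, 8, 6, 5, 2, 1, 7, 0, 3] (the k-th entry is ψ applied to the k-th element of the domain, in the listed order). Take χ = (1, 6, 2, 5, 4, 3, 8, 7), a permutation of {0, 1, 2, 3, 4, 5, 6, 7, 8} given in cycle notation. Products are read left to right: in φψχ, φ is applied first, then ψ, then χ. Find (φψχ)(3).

Apply the permutations in order: φ(3) = 1, then ψ(1) = 8, then χ(8) = 7. So (φψχ)(3) = 7.

7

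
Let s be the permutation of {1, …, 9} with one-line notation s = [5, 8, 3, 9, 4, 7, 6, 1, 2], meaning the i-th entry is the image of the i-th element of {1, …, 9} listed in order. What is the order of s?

The disjoint-cycle form of s has cycle lengths 6, 2, 1.
Since disjoint cycles commute, ord(s) = lcm(6, 2) = 6.

6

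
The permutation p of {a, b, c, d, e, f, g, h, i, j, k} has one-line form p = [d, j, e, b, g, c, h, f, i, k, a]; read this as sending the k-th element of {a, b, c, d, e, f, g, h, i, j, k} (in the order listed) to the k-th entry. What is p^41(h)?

Tracing h → f → … returns to h after 5 steps, so h lies in a 5-cycle (c, e, g, h, f).
Powers repeat with period 5 on this cycle, and 41 mod 5 = 1, so p^41(h) = p^1(h).
Stepping 1 place around the cycle: h → f.

f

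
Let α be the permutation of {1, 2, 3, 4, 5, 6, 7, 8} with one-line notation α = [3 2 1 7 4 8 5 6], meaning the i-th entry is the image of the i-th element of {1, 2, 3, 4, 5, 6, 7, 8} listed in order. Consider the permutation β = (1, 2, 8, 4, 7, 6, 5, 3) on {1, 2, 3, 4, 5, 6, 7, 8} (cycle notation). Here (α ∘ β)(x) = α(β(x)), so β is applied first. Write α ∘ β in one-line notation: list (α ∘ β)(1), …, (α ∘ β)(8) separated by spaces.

For each element, apply β then α: 1 → 2 → 2; 2 → 8 → 6; 3 → 1 → 3; 4 → 7 → 5; 5 → 3 → 1; 6 → 5 → 4; 7 → 6 → 8; 8 → 4 → 7.
Collecting the images, α ∘ β = [2 6 3 5 1 4 8 7].

2 6 3 5 1 4 8 7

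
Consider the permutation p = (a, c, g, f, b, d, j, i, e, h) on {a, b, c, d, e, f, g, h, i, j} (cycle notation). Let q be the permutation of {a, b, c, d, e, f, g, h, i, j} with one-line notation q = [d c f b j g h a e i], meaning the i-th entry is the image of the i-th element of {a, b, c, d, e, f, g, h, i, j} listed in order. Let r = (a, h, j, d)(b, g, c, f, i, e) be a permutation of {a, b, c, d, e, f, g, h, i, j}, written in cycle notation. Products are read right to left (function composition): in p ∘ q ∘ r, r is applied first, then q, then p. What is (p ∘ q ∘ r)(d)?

(p ∘ q ∘ r)(d) = p(q(r(d))). r(d) = a, then q(a) = d, then p(d) = j, so the result is j.

j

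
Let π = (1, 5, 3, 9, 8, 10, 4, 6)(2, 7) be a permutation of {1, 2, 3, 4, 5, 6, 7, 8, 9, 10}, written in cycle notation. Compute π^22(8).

8 lies in the 8-cycle (1, 5, 3, 9, 8, 10, 4, 6).
On an 8-cycle, π^8 is the identity, so π^22 = π^6 there (22 ≡ 6 mod 8).
Stepping 6 places around the cycle: 8 → 10 → 4 → 6 → 1 → 5 → 3.

3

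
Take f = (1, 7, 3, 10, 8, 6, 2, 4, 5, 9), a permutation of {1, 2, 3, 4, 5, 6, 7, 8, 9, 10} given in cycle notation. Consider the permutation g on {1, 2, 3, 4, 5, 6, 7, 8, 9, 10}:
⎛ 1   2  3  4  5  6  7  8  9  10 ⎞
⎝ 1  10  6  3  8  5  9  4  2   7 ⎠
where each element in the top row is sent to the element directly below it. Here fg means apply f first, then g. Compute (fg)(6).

f(6) = 2, then g(2) = 10; composing gives (fg)(6) = 10.

10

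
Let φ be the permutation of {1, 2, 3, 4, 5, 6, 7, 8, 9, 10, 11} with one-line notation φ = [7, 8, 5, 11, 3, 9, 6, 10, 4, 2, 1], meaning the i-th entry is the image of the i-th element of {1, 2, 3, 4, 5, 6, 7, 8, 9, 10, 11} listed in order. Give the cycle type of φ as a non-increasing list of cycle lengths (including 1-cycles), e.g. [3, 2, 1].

The disjoint cycles are (1 7 6 9 4 11)(2 8 10)(3 5), with lengths 6, 3, 2 in non-increasing order.

[6, 3, 2]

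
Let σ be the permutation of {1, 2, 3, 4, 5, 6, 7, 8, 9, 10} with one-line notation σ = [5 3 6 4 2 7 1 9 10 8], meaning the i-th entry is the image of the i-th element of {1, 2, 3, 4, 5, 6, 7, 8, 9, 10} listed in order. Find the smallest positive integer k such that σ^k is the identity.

Writing σ as disjoint cycles, the cycle lengths are 6, 3, 1.
The order is lcm(6, 3) = 6.

6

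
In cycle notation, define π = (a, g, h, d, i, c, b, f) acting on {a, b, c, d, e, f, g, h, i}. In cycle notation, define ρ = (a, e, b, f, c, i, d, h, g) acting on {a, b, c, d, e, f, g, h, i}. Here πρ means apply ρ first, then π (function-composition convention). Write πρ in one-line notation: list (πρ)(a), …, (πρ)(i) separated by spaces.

e a c d f b g h i

For each element, apply ρ then π: a → e → e; b → f → a; c → i → c; d → h → d; e → b → f; f → c → b; g → a → g; h → g → h; i → d → i.
So πρ in one-line form is e a c d f b g h i.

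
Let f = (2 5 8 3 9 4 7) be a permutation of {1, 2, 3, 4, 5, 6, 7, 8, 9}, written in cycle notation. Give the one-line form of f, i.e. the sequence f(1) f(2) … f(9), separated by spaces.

1 5 9 7 8 6 2 3 4

Image by image: 1→1, 2→5, 3→9, 4→7, 5→8, 6→6, 7→2, 8→3, 9→4.
Listing these in domain order gives 1 5 9 7 8 6 2 3 4.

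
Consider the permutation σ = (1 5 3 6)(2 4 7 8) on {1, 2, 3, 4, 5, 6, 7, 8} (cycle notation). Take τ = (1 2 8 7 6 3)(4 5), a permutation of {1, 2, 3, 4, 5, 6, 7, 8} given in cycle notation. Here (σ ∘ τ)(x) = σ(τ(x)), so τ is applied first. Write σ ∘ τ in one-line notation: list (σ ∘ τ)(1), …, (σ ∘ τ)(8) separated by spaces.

(σ ∘ τ)(x) = σ(τ(x)). Computing each image: σ(τ(1)) = σ(2) = 4, σ(τ(2)) = σ(8) = 2, σ(τ(3)) = σ(1) = 5, σ(τ(4)) = σ(5) = 3, σ(τ(5)) = σ(4) = 7, σ(τ(6)) = σ(3) = 6, σ(τ(7)) = σ(6) = 1, σ(τ(8)) = σ(7) = 8.
Hence σ ∘ τ = [4 2 5 3 7 6 1 8].

4 2 5 3 7 6 1 8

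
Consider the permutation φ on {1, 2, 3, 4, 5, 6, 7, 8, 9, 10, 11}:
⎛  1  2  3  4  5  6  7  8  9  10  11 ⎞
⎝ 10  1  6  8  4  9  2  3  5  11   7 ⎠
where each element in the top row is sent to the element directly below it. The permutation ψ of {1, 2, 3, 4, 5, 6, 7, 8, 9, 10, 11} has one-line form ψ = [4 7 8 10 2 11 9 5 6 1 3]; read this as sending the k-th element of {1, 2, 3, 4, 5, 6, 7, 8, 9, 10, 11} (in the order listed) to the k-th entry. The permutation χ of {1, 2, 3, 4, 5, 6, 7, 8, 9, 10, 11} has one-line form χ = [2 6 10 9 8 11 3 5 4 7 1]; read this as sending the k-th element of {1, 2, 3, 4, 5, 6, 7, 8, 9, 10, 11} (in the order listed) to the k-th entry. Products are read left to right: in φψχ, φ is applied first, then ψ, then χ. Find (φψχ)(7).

Apply the permutations in order: φ(7) = 2, then ψ(2) = 7, then χ(7) = 3. So (φψχ)(7) = 3.

3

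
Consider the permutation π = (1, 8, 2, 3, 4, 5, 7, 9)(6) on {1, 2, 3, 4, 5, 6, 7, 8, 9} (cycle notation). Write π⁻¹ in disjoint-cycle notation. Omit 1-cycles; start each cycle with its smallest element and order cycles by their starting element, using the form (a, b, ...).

(1, 9, 7, 5, 4, 3, 2, 8)

If π sends a → b within a cycle, π⁻¹ sends b → a; equivalently, reverse each cycle.
After reversing and putting each cycle's least element first, π⁻¹ = (1, 9, 7, 5, 4, 3, 2, 8).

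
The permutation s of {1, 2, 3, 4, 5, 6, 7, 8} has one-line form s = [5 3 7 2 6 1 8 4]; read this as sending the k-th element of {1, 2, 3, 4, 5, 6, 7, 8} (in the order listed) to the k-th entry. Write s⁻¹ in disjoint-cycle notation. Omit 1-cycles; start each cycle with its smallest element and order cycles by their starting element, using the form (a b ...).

(1 6 5)(2 4 8 7 3)

First write s in disjoint cycles: (1 5 6)(2 3 7 8 4).
Reversing each cycle (and rotating so the smallest element leads) gives s⁻¹ = (1 6 5)(2 4 8 7 3).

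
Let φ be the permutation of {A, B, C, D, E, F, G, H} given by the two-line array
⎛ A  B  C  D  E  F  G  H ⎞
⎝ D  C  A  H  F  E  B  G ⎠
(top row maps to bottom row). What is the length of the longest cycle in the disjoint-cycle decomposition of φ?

Decomposing into disjoint cycles gives (A, D, H, G, B, C)(E, F); the longest has length 6.

6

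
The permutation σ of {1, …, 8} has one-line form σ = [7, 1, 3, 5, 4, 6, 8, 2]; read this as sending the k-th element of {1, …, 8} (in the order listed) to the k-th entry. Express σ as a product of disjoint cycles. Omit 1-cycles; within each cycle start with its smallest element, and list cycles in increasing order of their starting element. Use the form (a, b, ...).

(1, 7, 8, 2)(4, 5)

Start at 1 and follow images: 1 → 7 → 8 → 2 → 1, giving the cycle (1, 7, 8, 2).
Continuing from each remaining unvisited element yields (1, 7, 8, 2)(4, 5).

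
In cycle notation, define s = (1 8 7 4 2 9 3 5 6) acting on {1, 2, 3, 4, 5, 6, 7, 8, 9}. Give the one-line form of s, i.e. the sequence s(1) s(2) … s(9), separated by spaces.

Image by image: 1→8, 2→9, 3→5, 4→2, 5→6, 6→1, 7→4, 8→7, 9→3.
So the one-line form is 8 9 5 2 6 1 4 7 3.

8 9 5 2 6 1 4 7 3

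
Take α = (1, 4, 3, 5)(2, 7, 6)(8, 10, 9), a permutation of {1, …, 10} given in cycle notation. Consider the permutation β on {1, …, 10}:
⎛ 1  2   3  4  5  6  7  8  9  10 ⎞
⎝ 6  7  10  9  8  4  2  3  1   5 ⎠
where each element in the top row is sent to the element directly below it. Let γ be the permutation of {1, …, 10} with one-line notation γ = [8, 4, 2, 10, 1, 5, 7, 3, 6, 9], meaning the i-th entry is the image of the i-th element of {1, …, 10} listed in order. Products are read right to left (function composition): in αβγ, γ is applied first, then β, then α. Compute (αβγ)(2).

Chase 2: γ(2) = 4; β(4) = 9; α(9) = 8. Hence (αβγ)(2) = 8.

8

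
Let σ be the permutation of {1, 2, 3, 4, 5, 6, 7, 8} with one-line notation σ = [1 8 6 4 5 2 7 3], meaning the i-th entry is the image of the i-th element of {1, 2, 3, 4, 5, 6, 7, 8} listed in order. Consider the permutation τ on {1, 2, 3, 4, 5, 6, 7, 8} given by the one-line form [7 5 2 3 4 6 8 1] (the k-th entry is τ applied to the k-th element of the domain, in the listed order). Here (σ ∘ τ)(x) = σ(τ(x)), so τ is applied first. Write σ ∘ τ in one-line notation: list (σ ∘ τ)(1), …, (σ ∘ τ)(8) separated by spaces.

7 5 8 6 4 2 3 1

(σ ∘ τ)(x) = σ(τ(x)). Computing each image: σ(τ(1)) = σ(7) = 7, σ(τ(2)) = σ(5) = 5, σ(τ(3)) = σ(2) = 8, σ(τ(4)) = σ(3) = 6, σ(τ(5)) = σ(4) = 4, σ(τ(6)) = σ(6) = 2, σ(τ(7)) = σ(8) = 3, σ(τ(8)) = σ(1) = 1.
Hence σ ∘ τ = [7 5 8 6 4 2 3 1].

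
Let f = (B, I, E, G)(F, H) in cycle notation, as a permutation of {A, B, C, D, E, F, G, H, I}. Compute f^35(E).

E lies in the 4-cycle (B, I, E, G).
On a 4-cycle, f^4 is the identity, so f^35 = f^3 there (35 ≡ 3 mod 4).
Stepping 3 places around the cycle: E → G → B → I.

I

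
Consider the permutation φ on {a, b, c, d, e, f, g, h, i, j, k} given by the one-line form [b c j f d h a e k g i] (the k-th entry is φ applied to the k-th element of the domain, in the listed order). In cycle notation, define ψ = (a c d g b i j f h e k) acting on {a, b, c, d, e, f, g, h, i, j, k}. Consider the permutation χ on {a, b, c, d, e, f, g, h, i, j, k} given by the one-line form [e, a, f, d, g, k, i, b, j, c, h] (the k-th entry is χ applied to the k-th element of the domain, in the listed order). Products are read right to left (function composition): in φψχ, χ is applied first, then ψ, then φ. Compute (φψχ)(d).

a

Apply the permutations in order: χ(d) = d, then ψ(d) = g, then φ(g) = a. So (φψχ)(d) = a.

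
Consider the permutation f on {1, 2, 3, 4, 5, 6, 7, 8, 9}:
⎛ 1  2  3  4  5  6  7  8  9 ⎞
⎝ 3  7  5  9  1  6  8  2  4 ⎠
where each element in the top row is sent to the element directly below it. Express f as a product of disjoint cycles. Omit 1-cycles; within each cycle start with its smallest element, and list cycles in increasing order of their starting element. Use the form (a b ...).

Start at 1 and follow images: 1 → 3 → 5 → 1, giving the cycle (1 3 5).
Continuing from each remaining unvisited element yields (1 3 5)(2 7 8)(4 9).

(1 3 5)(2 7 8)(4 9)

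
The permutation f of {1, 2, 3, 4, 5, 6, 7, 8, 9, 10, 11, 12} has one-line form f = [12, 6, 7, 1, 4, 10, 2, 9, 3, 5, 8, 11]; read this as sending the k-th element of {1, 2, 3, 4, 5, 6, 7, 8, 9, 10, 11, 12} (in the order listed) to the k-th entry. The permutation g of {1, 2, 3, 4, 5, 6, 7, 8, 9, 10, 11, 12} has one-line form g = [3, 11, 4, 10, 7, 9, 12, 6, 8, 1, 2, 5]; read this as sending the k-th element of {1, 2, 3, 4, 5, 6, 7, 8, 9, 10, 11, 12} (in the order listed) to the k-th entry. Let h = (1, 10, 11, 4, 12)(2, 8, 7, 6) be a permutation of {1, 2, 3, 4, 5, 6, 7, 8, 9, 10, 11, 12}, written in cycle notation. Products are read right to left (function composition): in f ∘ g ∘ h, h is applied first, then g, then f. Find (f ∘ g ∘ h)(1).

Chase 1: h(1) = 10; g(10) = 1; f(1) = 12. Hence (f ∘ g ∘ h)(1) = 12.

12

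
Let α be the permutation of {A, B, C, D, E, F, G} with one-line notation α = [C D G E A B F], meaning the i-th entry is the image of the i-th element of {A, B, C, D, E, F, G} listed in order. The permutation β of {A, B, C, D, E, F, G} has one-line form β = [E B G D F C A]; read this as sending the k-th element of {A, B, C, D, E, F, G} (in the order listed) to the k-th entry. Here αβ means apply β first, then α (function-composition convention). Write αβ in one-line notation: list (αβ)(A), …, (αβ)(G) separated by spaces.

Chase each element through β then α: A → E → A; B → B → D; C → G → F; D → D → E; E → F → B; F → C → G; G → A → C.
Collecting the images, αβ = [A D F E B G C].

A D F E B G C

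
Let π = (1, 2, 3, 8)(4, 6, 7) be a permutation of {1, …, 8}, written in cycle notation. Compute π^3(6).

6

6 lies in the 3-cycle (4, 6, 7).
On a 3-cycle, π^3 is the identity, so π^3 = π^0 there (3 ≡ 0 mod 3).
So π^3(6) = 6.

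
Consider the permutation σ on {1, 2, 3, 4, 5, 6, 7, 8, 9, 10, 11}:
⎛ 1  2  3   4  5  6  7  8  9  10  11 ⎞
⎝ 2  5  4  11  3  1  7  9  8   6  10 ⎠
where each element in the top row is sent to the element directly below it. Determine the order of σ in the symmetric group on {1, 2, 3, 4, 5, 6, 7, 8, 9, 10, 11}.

8

Writing σ as disjoint cycles, the cycle lengths are 8, 2, 1.
The order of σ is the least common multiple of its cycle lengths: lcm(8, 2) = 8.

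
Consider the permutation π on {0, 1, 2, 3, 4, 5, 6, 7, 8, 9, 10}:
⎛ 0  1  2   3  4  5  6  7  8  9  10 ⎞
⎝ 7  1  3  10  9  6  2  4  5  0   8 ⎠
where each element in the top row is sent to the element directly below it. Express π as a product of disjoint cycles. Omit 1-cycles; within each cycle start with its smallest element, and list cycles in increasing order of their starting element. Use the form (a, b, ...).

From 0: 0 → 7 → 4 → 9 → 0, closing the cycle (0, 7, 4, 9).
Continuing from each remaining unvisited element yields (0, 7, 4, 9)(2, 3, 10, 8, 5, 6).

(0, 7, 4, 9)(2, 3, 10, 8, 5, 6)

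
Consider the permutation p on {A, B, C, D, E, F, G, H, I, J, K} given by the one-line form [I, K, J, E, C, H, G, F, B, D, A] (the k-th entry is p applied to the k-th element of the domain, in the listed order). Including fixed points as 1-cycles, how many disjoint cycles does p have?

The cycle decomposition is (A I B K)(C J D E)(F H)(G), which has 4 cycles (counting 1-cycles).

4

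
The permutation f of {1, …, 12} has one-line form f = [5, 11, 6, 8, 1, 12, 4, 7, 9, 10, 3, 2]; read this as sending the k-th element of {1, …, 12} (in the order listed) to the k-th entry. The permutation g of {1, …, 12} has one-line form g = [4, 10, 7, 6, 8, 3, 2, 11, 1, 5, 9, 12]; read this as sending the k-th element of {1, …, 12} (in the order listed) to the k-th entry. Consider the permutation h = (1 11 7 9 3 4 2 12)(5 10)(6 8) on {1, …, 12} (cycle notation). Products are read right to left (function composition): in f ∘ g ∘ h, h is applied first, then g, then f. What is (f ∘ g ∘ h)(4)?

10

(f ∘ g ∘ h)(4) = f(g(h(4))). h(4) = 2, then g(2) = 10, then f(10) = 10, so the result is 10.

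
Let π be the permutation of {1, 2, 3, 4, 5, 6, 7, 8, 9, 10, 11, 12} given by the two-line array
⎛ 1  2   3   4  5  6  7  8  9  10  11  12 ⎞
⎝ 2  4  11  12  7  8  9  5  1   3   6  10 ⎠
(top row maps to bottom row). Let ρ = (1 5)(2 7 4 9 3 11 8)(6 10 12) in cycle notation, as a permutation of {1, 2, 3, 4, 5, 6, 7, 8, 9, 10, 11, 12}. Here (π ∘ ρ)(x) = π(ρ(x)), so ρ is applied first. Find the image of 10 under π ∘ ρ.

10

ρ(10) = 12, then π(12) = 10; composing gives (π ∘ ρ)(10) = 10.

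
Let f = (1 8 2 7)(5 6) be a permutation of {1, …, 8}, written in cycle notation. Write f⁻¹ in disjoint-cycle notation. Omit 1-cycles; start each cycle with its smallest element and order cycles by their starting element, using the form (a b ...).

(1 7 2 8)(5 6)

The inverse reverses each cycle.
After reversing and putting each cycle's least element first, f⁻¹ = (1 7 2 8)(5 6).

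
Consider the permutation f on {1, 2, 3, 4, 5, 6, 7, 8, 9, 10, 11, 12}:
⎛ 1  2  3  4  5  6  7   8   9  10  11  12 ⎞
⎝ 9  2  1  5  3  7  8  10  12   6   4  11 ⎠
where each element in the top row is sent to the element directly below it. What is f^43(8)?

7

Tracing 8 → 10 → … returns to 8 after 4 steps, so 8 lies in a 4-cycle (6 7 8 10).
On a 4-cycle, f^4 is the identity, so f^43 = f^3 there (43 ≡ 3 mod 4).
Stepping 3 places around the cycle: 8 → 10 → 6 → 7.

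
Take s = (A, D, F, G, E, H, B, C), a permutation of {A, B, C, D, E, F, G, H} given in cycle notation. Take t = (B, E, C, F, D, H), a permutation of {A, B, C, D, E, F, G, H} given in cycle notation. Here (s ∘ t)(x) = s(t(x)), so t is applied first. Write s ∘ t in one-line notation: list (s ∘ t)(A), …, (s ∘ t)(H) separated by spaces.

(s ∘ t)(x) = s(t(x)). Computing each image: s(t(A)) = s(A) = D, s(t(B)) = s(E) = H, s(t(C)) = s(F) = G, s(t(D)) = s(H) = B, s(t(E)) = s(C) = A, s(t(F)) = s(D) = F, s(t(G)) = s(G) = E, s(t(H)) = s(B) = C.
Hence s ∘ t = [D H G B A F E C].

D H G B A F E C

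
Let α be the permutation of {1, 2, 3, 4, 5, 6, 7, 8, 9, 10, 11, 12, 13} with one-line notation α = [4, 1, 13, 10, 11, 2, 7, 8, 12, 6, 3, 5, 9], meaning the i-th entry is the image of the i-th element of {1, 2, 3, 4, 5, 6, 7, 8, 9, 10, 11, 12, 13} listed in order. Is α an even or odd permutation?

odd

In disjoint-cycle form the cycle lengths are 6, 5, 1, 1.
A cycle of length ℓ contributes ℓ−1 transpositions, so α is a product of 5 + 4 = 9 transpositions — odd.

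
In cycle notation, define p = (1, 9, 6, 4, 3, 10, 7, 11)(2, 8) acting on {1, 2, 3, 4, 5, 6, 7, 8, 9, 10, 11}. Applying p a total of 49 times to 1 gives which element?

1 lies in the 8-cycle (1, 9, 6, 4, 3, 10, 7, 11).
On an 8-cycle, p^8 is the identity, so p^49 = p^1 there (49 ≡ 1 mod 8).
Stepping 1 place around the cycle: 1 → 9.

9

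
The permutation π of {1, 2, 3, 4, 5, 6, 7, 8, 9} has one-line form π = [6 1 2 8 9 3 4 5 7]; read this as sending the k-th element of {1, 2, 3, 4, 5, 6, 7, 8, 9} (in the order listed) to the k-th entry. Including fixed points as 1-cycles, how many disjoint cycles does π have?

2

The cycle decomposition is (1, 6, 3, 2)(4, 8, 5, 9, 7), which has 2 cycles (counting 1-cycles).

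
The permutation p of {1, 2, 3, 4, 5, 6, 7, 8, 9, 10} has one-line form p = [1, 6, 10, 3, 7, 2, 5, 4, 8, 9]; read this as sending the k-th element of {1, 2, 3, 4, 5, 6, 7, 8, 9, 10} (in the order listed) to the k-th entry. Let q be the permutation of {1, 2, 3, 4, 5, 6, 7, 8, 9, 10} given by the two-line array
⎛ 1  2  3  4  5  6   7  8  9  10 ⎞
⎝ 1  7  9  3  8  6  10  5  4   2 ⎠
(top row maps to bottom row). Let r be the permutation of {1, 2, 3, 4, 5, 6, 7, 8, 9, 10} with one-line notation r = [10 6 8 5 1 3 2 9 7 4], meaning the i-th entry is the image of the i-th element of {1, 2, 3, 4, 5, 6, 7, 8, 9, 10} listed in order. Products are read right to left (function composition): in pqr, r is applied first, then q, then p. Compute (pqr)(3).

7

Apply the permutations in order: r(3) = 8, then q(8) = 5, then p(5) = 7. So (pqr)(3) = 7.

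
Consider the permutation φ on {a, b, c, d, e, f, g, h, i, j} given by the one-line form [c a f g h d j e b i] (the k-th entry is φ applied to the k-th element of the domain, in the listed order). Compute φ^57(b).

a

Tracing b → a → … returns to b after 8 steps, so b lies in an 8-cycle (a, c, f, d, g, j, i, b).
Powers repeat with period 8 on this cycle, and 57 mod 8 = 1, so φ^57(b) = φ^1(b).
Stepping 1 place around the cycle: b → a.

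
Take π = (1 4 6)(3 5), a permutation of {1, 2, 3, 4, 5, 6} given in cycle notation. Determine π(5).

3

5 appears in (3 5); the next entry (wrapping around) is 3.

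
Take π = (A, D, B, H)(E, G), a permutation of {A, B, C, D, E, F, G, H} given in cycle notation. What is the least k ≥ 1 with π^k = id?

The cycle type of π is (4, 2, 1, 1).
The order is lcm(4, 2) = 4.

4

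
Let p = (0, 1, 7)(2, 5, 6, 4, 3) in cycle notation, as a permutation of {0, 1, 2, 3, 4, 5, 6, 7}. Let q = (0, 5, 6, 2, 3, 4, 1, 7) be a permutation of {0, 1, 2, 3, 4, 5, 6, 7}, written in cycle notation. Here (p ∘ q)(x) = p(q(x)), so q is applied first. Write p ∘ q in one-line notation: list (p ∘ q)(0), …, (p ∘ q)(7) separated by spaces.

For each element, apply q then p: 0 → 5 → 6; 1 → 7 → 0; 2 → 3 → 2; 3 → 4 → 3; 4 → 1 → 7; 5 → 6 → 4; 6 → 2 → 5; 7 → 0 → 1.
Collecting the images, p ∘ q = [6 0 2 3 7 4 5 1].

6 0 2 3 7 4 5 1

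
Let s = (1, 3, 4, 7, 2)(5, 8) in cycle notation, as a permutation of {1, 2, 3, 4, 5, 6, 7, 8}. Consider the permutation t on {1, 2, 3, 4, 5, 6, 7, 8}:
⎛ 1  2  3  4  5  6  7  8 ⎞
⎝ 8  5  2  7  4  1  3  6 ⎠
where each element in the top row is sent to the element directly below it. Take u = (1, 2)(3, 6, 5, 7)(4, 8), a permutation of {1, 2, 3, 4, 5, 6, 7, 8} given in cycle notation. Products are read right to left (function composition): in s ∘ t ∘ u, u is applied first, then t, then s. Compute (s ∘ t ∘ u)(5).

Chase 5: u(5) = 7; t(7) = 3; s(3) = 4. Hence (s ∘ t ∘ u)(5) = 4.

4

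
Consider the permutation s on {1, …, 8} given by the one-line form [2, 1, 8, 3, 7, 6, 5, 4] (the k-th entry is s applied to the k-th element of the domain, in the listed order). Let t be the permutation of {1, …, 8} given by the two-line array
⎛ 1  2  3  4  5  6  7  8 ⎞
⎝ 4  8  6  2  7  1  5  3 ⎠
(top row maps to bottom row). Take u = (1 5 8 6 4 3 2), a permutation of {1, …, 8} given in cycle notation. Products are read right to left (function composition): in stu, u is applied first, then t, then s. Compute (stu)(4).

6

Chase 4: u(4) = 3; t(3) = 6; s(6) = 6. Hence (stu)(4) = 6.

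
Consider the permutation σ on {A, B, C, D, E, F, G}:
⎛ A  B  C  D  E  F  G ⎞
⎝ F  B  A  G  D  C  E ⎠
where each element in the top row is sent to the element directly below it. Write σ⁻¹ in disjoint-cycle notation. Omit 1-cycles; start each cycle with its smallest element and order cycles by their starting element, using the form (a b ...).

(A C F)(D E G)

The cycle decomposition of σ is (A F C)(D G E).
Reversing each cycle (and rotating so the smallest element leads) gives σ⁻¹ = (A C F)(D E G).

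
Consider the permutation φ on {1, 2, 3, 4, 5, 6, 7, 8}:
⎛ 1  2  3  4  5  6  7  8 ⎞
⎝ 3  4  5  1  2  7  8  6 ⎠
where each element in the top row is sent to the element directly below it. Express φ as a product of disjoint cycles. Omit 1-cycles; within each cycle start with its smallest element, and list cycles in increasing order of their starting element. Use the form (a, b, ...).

(1, 3, 5, 2, 4)(6, 7, 8)

Iterating φ from 1 gives 1 → 3 → 5 → 2 → 4 → 1; that is the 5-cycle (1, 3, 5, 2, 4).
Repeating from the next unused element and collecting all non-trivial cycles gives (1, 3, 5, 2, 4)(6, 7, 8).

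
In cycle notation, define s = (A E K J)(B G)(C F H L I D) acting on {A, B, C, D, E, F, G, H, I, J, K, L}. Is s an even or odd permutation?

The cycle lengths are 6, 4, 2.
A cycle of length ℓ contributes ℓ−1 transpositions, so s is a product of 5 + 3 + 1 = 9 transpositions — odd.

odd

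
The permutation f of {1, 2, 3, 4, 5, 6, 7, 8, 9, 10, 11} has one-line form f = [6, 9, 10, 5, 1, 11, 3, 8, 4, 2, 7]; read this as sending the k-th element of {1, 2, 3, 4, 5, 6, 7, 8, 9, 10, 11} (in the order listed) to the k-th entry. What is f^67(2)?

Tracing 2 → 9 → … returns to 2 after 10 steps, so 2 lies in a 10-cycle (1 6 11 7 3 10 2 9 4 5).
On a 10-cycle, f^10 is the identity, so f^67 = f^7 there (67 ≡ 7 mod 10).
Stepping 7 places around the cycle: 2 → 9 → 4 → 5 → 1 → 6 → 11 → 7.

7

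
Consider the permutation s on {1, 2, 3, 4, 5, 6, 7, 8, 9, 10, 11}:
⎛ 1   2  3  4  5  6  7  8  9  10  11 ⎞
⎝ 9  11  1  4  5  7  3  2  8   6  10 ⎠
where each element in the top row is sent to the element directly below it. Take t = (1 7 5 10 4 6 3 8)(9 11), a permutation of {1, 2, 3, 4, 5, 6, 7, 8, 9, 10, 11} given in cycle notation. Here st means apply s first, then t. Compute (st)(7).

First apply s: s(7) = 3, then t(3) = 8. Thus (st)(7) = 8.

8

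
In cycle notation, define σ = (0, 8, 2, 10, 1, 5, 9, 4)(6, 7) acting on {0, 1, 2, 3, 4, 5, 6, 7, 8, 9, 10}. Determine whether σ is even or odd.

The cycle lengths are 8, 2, 1.
A cycle is odd iff its length is even; σ has 2 even-length cycles, so sgn(σ) = (−1)^2 and σ is even.

even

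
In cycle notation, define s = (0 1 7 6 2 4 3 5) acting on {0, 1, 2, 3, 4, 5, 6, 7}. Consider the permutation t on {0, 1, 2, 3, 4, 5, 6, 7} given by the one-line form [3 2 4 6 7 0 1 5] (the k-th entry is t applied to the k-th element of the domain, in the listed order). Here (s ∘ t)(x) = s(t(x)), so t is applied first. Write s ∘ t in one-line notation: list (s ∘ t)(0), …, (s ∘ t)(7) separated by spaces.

(s ∘ t)(x) = s(t(x)). Computing each image: s(t(0)) = s(3) = 5, s(t(1)) = s(2) = 4, s(t(2)) = s(4) = 3, s(t(3)) = s(6) = 2, s(t(4)) = s(7) = 6, s(t(5)) = s(0) = 1, s(t(6)) = s(1) = 7, s(t(7)) = s(5) = 0.
Hence s ∘ t = [5 4 3 2 6 1 7 0].

5 4 3 2 6 1 7 0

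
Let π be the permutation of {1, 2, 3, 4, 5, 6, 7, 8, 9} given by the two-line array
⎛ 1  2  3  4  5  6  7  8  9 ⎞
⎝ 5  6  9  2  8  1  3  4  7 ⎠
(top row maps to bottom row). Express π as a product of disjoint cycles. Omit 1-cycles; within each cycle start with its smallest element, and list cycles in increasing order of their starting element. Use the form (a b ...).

Iterating π from 1 gives 1 → 5 → 8 → 4 → 2 → 6 → 1; that is the 6-cycle (1 5 8 4 2 6).
Repeating from the next unused element and collecting all non-trivial cycles gives (1 5 8 4 2 6)(3 9 7).

(1 5 8 4 2 6)(3 9 7)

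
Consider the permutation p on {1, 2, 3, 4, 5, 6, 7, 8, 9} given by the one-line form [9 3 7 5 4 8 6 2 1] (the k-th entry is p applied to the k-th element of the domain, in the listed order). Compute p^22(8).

3

Tracing 8 → 2 → … returns to 8 after 5 steps, so 8 lies in a 5-cycle (2, 3, 7, 6, 8).
Since the cycle has length 5, p^22 acts on it the same as p^2 (22 mod 5 = 2).
Advancing 2 steps from 8: 8 → 2 → 3.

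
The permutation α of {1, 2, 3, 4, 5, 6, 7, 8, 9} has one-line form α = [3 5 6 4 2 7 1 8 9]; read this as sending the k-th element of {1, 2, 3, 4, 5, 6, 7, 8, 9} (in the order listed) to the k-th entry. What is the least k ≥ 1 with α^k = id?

Writing α as disjoint cycles, the cycle lengths are 4, 2, 1, 1, 1.
The order is lcm(4, 2) = 4.

4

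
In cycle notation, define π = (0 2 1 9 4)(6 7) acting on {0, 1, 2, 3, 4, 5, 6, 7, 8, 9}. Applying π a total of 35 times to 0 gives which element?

0

0 lies in the 5-cycle (0 2 1 9 4).
On a 5-cycle, π^5 is the identity, so π^35 = π^0 there (35 ≡ 0 mod 5).
So π^35(0) = 0.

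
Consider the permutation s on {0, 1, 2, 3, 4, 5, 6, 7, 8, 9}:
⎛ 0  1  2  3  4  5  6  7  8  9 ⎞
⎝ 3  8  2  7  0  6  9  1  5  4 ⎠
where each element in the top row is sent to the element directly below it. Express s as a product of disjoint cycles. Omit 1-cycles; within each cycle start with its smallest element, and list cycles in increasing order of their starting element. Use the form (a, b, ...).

(0, 3, 7, 1, 8, 5, 6, 9, 4)

Start at 0 and follow images: 0 → 3 → 7 → 1 → 8 → 5 → 6 → 9 → 4 → 0, giving the cycle (0, 3, 7, 1, 8, 5, 6, 9, 4).
Repeating from the next unused element and collecting all non-trivial cycles gives (0, 3, 7, 1, 8, 5, 6, 9, 4).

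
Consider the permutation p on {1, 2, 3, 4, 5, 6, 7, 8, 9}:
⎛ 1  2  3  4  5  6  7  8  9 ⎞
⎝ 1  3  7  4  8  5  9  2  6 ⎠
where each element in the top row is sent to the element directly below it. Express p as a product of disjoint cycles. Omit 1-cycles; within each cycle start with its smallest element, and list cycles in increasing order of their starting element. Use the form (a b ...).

Start at 2 and follow images: 2 → 3 → 7 → 9 → 6 → 5 → 8 → 2, giving the cycle (2 3 7 9 6 5 8).
Repeating from the next unused element and collecting all non-trivial cycles gives (2 3 7 9 6 5 8).

(2 3 7 9 6 5 8)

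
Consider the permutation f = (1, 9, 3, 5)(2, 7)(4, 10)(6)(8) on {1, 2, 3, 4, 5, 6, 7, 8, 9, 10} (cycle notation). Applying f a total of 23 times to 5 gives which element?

3

5 lies in the 4-cycle (1, 9, 3, 5).
On a 4-cycle, f^4 is the identity, so f^23 = f^3 there (23 ≡ 3 mod 4).
Advancing 3 steps from 5: 5 → 1 → 9 → 3.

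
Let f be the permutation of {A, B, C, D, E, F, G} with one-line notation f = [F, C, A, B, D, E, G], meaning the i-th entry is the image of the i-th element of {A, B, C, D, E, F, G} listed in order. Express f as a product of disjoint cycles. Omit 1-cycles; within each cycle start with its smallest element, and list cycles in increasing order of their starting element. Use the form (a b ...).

(A F E D B C)

From A: A → F → E → D → B → C → A, closing the cycle (A F E D B C).
Repeating from the next unused element and collecting all non-trivial cycles gives (A F E D B C).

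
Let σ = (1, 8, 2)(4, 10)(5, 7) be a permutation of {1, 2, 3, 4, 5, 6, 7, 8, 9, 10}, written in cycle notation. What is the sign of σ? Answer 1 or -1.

The cycle lengths are 3, 2, 2, 1, 1, 1.
A cycle is odd iff its length is even; σ has 2 even-length cycles, so sgn(σ) = (−1)^2 and σ is even.

1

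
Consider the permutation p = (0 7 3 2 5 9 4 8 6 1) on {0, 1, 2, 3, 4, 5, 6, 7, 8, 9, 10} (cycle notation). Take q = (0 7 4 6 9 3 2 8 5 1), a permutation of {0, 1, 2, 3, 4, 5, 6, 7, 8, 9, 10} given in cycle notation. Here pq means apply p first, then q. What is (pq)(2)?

1

(pq)(2) = q(p(2)). p(2) = 5, then q(5) = 1. So (pq)(2) = 1.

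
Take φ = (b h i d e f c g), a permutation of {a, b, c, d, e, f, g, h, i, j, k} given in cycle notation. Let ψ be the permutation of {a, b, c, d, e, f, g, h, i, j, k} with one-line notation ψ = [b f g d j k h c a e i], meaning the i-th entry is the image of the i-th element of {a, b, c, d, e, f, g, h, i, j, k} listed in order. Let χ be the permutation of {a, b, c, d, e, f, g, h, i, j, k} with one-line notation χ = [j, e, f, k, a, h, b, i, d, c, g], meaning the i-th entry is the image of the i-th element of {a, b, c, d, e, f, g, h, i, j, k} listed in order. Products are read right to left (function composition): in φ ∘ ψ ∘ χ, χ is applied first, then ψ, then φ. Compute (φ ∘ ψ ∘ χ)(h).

a

Apply the permutations in order: χ(h) = i, then ψ(i) = a, then φ(a) = a. So (φ ∘ ψ ∘ χ)(h) = a.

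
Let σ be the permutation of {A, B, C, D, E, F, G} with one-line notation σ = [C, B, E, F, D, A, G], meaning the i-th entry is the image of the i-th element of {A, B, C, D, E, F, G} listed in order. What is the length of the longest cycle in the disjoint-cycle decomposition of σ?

Decomposing into disjoint cycles gives (A, C, E, D, F); the longest has length 5.

5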